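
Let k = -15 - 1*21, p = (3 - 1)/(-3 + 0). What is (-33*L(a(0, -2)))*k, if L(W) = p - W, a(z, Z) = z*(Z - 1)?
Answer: -792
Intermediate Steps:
p = -⅔ (p = 2/(-3) = 2*(-⅓) = -⅔ ≈ -0.66667)
a(z, Z) = z*(-1 + Z)
k = -36 (k = -15 - 21 = -36)
L(W) = -⅔ - W
(-33*L(a(0, -2)))*k = -33*(-⅔ - 0*(-1 - 2))*(-36) = -33*(-⅔ - 0*(-3))*(-36) = -33*(-⅔ - 1*0)*(-36) = -33*(-⅔ + 0)*(-36) = -33*(-⅔)*(-36) = 22*(-36) = -792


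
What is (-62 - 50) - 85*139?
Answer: -11927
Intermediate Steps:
(-62 - 50) - 85*139 = -112 - 11815 = -11927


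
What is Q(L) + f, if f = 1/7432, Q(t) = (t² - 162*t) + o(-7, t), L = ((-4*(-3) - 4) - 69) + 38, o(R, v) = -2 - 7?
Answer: 31556273/7432 ≈ 4246.0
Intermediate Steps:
o(R, v) = -9
L = -23 (L = ((12 - 4) - 69) + 38 = (8 - 69) + 38 = -61 + 38 = -23)
Q(t) = -9 + t² - 162*t (Q(t) = (t² - 162*t) - 9 = -9 + t² - 162*t)
f = 1/7432 ≈ 0.00013455
Q(L) + f = (-9 + (-23)² - 162*(-23)) + 1/7432 = (-9 + 529 + 3726) + 1/7432 = 4246 + 1/7432 = 31556273/7432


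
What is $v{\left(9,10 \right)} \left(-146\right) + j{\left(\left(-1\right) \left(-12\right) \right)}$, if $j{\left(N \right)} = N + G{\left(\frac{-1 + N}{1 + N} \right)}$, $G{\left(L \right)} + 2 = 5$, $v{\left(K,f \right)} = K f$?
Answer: $-13125$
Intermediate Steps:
$G{\left(L \right)} = 3$ ($G{\left(L \right)} = -2 + 5 = 3$)
$j{\left(N \right)} = 3 + N$ ($j{\left(N \right)} = N + 3 = 3 + N$)
$v{\left(9,10 \right)} \left(-146\right) + j{\left(\left(-1\right) \left(-12\right) \right)} = 9 \cdot 10 \left(-146\right) + \left(3 - -12\right) = 90 \left(-146\right) + \left(3 + 12\right) = -13140 + 15 = -13125$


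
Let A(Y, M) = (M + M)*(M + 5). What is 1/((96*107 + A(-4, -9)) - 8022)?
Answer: 1/2322 ≈ 0.00043066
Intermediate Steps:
A(Y, M) = 2*M*(5 + M) (A(Y, M) = (2*M)*(5 + M) = 2*M*(5 + M))
1/((96*107 + A(-4, -9)) - 8022) = 1/((96*107 + 2*(-9)*(5 - 9)) - 8022) = 1/((10272 + 2*(-9)*(-4)) - 8022) = 1/((10272 + 72) - 8022) = 1/(10344 - 8022) = 1/2322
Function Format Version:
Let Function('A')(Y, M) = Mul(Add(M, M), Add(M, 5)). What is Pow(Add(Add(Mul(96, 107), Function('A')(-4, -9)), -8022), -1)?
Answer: Rational(1, 2322) ≈ 0.00043066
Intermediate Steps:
Function('A')(Y, M) = Mul(2, M, Add(5, M)) (Function('A')(Y, M) = Mul(Mul(2, M), Add(5, M)) = Mul(2, M, Add(5, M)))
Pow(Add(Add(Mul(96, 107), Function('A')(-4, -9)), -8022), -1) = Pow(Add(Add(Mul(96, 107), Mul(2, -9, Add(5, -9))), -8022), -1) = Pow(Add(Add(10272, Mul(2, -9, -4)), -8022), -1) = Pow(Add(Add(10272, 72), -8022), -1) = Pow(Add(10344, -8022), -1) = Pow(2322, -1) = Rational(1, 2322)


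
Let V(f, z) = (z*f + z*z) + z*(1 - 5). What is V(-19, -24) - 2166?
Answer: -1038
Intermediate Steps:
V(f, z) = z² - 4*z + f*z (V(f, z) = (f*z + z²) + z*(-4) = (z² + f*z) - 4*z = z² - 4*z + f*z)
V(-19, -24) - 2166 = -24*(-4 - 19 - 24) - 2166 = -24*(-47) - 2166 = 1128 - 2166 = -1038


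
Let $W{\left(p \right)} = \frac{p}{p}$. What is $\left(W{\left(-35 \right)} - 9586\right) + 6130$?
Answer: $-3455$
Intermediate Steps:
$W{\left(p \right)} = 1$
$\left(W{\left(-35 \right)} - 9586\right) + 6130 = \left(1 - 9586\right) + 6130 = -9585 + 6130 = -3455$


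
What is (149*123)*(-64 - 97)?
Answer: -2950647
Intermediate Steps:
(149*123)*(-64 - 97) = 18327*(-161) = -2950647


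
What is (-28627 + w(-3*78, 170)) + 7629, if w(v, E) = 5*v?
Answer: -22168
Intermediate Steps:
(-28627 + w(-3*78, 170)) + 7629 = (-28627 + 5*(-3*78)) + 7629 = (-28627 + 5*(-234)) + 7629 = (-28627 - 1170) + 7629 = -29797 + 7629 = -22168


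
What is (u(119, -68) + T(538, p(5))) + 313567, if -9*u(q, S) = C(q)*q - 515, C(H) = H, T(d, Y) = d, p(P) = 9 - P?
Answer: 2813299/9 ≈ 3.1259e+5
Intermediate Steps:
u(q, S) = 515/9 - q**2/9 (u(q, S) = -(q*q - 515)/9 = -(q**2 - 515)/9 = -(-515 + q**2)/9 = 515/9 - q**2/9)
(u(119, -68) + T(538, p(5))) + 313567 = ((515/9 - 1/9*119**2) + 538) + 313567 = ((515/9 - 1/9*14161) + 538) + 313567 = ((515/9 - 14161/9) + 538) + 313567 = (-13646/9 + 538) + 313567 = -8804/9 + 313567 = 2813299/9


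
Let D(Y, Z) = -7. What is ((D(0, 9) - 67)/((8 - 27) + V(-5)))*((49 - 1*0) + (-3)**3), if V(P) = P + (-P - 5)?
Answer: 407/6 ≈ 67.833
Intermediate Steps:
V(P) = -5 (V(P) = P + (-5 - P) = -5)
((D(0, 9) - 67)/((8 - 27) + V(-5)))*((49 - 1*0) + (-3)**3) = ((-7 - 67)/((8 - 27) - 5))*((49 - 1*0) + (-3)**3) = (-74/(-19 - 5))*((49 + 0) - 27) = (-74/(-24))*(49 - 27) = -74*(-1/24)*22 = (37/12)*22 = 407/6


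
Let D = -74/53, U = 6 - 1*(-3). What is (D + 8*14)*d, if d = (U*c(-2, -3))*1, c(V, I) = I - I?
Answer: 0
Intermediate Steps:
c(V, I) = 0
U = 9 (U = 6 + 3 = 9)
D = -74/53 (D = -74*1/53 = -74/53 ≈ -1.3962)
d = 0 (d = (9*0)*1 = 0*1 = 0)
(D + 8*14)*d = (-74/53 + 8*14)*0 = (-74/53 + 112)*0 = (5862/53)*0 = 0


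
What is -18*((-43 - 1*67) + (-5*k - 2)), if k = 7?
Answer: 2646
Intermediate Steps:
-18*((-43 - 1*67) + (-5*k - 2)) = -18*((-43 - 1*67) + (-5*7 - 2)) = -18*((-43 - 67) + (-35 - 2)) = -18*(-110 - 37) = -18*(-147) = 2646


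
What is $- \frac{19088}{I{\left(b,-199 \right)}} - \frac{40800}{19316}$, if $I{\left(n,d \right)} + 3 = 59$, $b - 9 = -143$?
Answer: $- \frac{11593394}{33803} \approx -342.97$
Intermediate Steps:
$b = -134$ ($b = 9 - 143 = -134$)
$I{\left(n,d \right)} = 56$ ($I{\left(n,d \right)} = -3 + 59 = 56$)
$- \frac{19088}{I{\left(b,-199 \right)}} - \frac{40800}{19316} = - \frac{19088}{56} - \frac{40800}{19316} = \left(-19088\right) \frac{1}{56} - \frac{10200}{4829} = - \frac{2386}{7} - \frac{10200}{4829} = - \frac{11593394}{33803}$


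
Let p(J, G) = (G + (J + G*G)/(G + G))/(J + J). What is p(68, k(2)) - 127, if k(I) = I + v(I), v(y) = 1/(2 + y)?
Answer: -1242253/9792 ≈ -126.86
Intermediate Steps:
k(I) = I + 1/(2 + I)
p(J, G) = (G + (J + G**2)/(2*G))/(2*J) (p(J, G) = (G + (J + G**2)/((2*G)))/((2*J)) = (G + (J + G**2)*(1/(2*G)))*(1/(2*J)) = (G + (J + G**2)/(2*G))*(1/(2*J)) = (G + (J + G**2)/(2*G))/(2*J))
p(68, k(2)) - 127 = (1/4)*(68 + 3*((1 + 2*(2 + 2))/(2 + 2))**2)/(((1 + 2*(2 + 2))/(2 + 2))*68) - 127 = (1/4)*(1/68)*(68 + 3*((1 + 2*4)/4)**2)/((1 + 2*4)/4) - 127 = (1/4)*(1/68)*(68 + 3*((1 + 8)/4)**2)/((1 + 8)/4) - 127 = (1/4)*(1/68)*(68 + 3*((1/4)*9)**2)/((1/4)*9) - 127 = (1/4)*(1/68)*(68 + 3*(9/4)**2)/(9/4) - 127 = (1/4)*(4/9)*(1/68)*(68 + 3*(81/16)) - 127 = (1/4)*(4/9)*(1/68)*(68 + 243/16) - 127 = (1/4)*(4/9)*(1/68)*(1331/16) - 127 = 1331/9792 - 127 = -1242253/9792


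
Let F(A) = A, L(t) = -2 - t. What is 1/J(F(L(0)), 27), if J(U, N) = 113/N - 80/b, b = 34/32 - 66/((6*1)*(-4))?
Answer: -1647/27667 ≈ -0.059529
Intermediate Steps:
b = 61/16 (b = 34*(1/32) - 66/(6*(-4)) = 17/16 - 66/(-24) = 17/16 - 66*(-1/24) = 17/16 + 11/4 = 61/16 ≈ 3.8125)
J(U, N) = -1280/61 + 113/N (J(U, N) = 113/N - 80/61/16 = 113/N - 80*16/61 = 113/N - 1280/61 = -1280/61 + 113/N)
1/J(F(L(0)), 27) = 1/(-1280/61 + 113/27) = 1/(-27667/1647) = -1647/27667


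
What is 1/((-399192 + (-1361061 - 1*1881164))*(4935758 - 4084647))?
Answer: -1/3099250064287 ≈ -3.2266e-13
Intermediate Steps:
1/((-399192 + (-1361061 - 1*1881164))*(4935758 - 4084647)) = 1/((-399192 + (-1361061 - 1881164))*851111) = 1/((-399192 - 3242225)*851111) = 1/(-3641417*851111) = 1/(-3099250064287) = -1/3099250064287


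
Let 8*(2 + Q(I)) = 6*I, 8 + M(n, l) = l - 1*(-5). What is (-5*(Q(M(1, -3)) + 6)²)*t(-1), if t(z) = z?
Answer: 5/4 ≈ 1.2500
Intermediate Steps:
M(n, l) = -3 + l (M(n, l) = -8 + (l - 1*(-5)) = -8 + (l + 5) = -8 + (5 + l) = -3 + l)
Q(I) = -2 + 3*I/4 (Q(I) = -2 + (6*I)/8 = -2 + 3*I/4)
(-5*(Q(M(1, -3)) + 6)²)*t(-1) = -5*((-2 + 3*(-3 - 3)/4) + 6)²*(-1) = -5*((-2 + (¾)*(-6)) + 6)²*(-1) = -5*((-2 - 9/2) + 6)²*(-1) = -5*(-13/2 + 6)²*(-1) = -5*(-½)²*(-1) = -5*¼*(-1) = -5/4*(-1) = 5/4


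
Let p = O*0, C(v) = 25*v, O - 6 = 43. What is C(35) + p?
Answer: 875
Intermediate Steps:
O = 49 (O = 6 + 43 = 49)
p = 0 (p = 49*0 = 0)
C(35) + p = 25*35 + 0 = 875 + 0 = 875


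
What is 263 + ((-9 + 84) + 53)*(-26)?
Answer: -3065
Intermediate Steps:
263 + ((-9 + 84) + 53)*(-26) = 263 + (75 + 53)*(-26) = 263 + 128*(-26) = 263 - 3328 = -3065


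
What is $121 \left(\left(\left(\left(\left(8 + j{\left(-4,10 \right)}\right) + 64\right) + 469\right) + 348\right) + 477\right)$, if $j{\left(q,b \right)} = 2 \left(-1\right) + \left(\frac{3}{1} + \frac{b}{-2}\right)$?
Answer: $164802$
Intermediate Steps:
$j{\left(q,b \right)} = 1 - \frac{b}{2}$ ($j{\left(q,b \right)} = -2 + \left(3 \cdot 1 + b \left(- \frac{1}{2}\right)\right) = -2 - \left(-3 + \frac{b}{2}\right) = 1 - \frac{b}{2}$)
$121 \left(\left(\left(\left(\left(8 + j{\left(-4,10 \right)}\right) + 64\right) + 469\right) + 348\right) + 477\right) = 121 \left(\left(\left(\left(\left(8 + \left(1 - 5\right)\right) + 64\right) + 469\right) + 348\right) + 477\right) = 121 \left(\left(\left(\left(\left(8 - 4\right) + 64\right) + 469\right) + 348\right) + 477\right) = 121 \left(\left(\left(\left(4 + 64\right) + 469\right) + 348\right) + 477\right) = 121 \left(\left(\left(68 + 469\right) + 348\right) + 477\right) = 121 \left(\left(537 + 348\right) + 477\right) = 121 \left(885 + 477\right) = 121 \cdot 1362 = 164802$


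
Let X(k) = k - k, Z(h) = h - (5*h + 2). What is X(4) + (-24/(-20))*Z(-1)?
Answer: 12/5 ≈ 2.4000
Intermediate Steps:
Z(h) = -2 - 4*h (Z(h) = h - (2 + 5*h) = h + (-2 - 5*h) = -2 - 4*h)
X(k) = 0
X(4) + (-24/(-20))*Z(-1) = 0 + (-24/(-20))*(-2 - 4*(-1)) = 0 + (-24*(-1/20))*(-2 + 4) = 0 + (6/5)*2 = 0 + 12/5 = 12/5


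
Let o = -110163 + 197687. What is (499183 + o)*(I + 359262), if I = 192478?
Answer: 323709720180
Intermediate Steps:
o = 87524
(499183 + o)*(I + 359262) = (499183 + 87524)*(192478 + 359262) = 586707*551740 = 323709720180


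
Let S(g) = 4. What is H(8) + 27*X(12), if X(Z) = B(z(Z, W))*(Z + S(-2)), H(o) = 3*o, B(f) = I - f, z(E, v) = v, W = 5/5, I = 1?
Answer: 24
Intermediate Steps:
W = 1 (W = 5*(1/5) = 1)
B(f) = 1 - f
X(Z) = 0 (X(Z) = (1 - 1*1)*(Z + 4) = (1 - 1)*(4 + Z) = 0*(4 + Z) = 0)
H(8) + 27*X(12) = 3*8 + 27*0 = 24 + 0 = 24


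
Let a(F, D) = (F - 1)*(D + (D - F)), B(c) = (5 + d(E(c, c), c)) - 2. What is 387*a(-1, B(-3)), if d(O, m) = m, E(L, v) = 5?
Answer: -774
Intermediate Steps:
B(c) = 3 + c (B(c) = (5 + c) - 2 = 3 + c)
a(F, D) = (-1 + F)*(-F + 2*D)
387*a(-1, B(-3)) = 387*(-1 - 1*(-1)² - 2*(3 - 3) + 2*(3 - 3)*(-1)) = 387*(-1 - 1*1 - 2*0 + 2*0*(-1)) = 387*(-1 - 1 + 0 + 0) = 387*(-2) = -774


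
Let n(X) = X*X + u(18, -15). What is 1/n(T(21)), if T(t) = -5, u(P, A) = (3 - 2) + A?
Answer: 1/11 ≈ 0.090909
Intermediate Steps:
u(P, A) = 1 + A
n(X) = -14 + X² (n(X) = X*X + (1 - 15) = X² - 14 = -14 + X²)
1/n(T(21)) = 1/(-14 + (-5)²) = 1/(-14 + 25) = 1/11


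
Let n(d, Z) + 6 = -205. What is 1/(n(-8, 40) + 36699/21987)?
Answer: -7329/1534186 ≈ -0.0047771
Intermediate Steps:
n(d, Z) = -211 (n(d, Z) = -6 - 205 = -211)
1/(n(-8, 40) + 36699/21987) = 1/(-211 + 36699/21987) = 1/(-211 + 36699*(1/21987)) = 1/(-211 + 12233/7329) = 1/(-1534186/7329) = -7329/1534186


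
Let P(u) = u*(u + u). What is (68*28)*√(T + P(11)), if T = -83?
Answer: 1904*√159 ≈ 24009.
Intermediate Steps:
P(u) = 2*u² (P(u) = u*(2*u) = 2*u²)
(68*28)*√(T + P(11)) = (68*28)*√(-83 + 2*11²) = 1904*√(-83 + 2*121) = 1904*√(-83 + 242) = 1904*√159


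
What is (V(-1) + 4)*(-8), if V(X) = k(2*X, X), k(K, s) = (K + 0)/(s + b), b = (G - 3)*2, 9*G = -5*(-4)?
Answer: -880/23 ≈ -38.261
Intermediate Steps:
G = 20/9 (G = (-5*(-4))/9 = (1/9)*20 = 20/9 ≈ 2.2222)
b = -14/9 (b = (20/9 - 3)*2 = -7/9*2 = -14/9 ≈ -1.5556)
k(K, s) = K/(-14/9 + s) (k(K, s) = (K + 0)/(s - 14/9) = K/(-14/9 + s))
V(X) = 18*X/(-14 + 9*X) (V(X) = 9*(2*X)/(-14 + 9*X) = 18*X/(-14 + 9*X))
(V(-1) + 4)*(-8) = (18*(-1)/(-14 + 9*(-1)) + 4)*(-8) = (18*(-1)/(-14 - 9) + 4)*(-8) = (18*(-1)/(-23) + 4)*(-8) = (18*(-1)*(-1/23) + 4)*(-8) = (18/23 + 4)*(-8) = (110/23)*(-8) = -880/23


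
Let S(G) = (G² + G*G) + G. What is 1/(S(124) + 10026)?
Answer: 1/40902 ≈ 2.4449e-5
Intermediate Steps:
S(G) = G + 2*G² (S(G) = (G² + G²) + G = 2*G² + G = G + 2*G²)
1/(S(124) + 10026) = 1/(124*(1 + 2*124) + 10026) = 1/(124*(1 + 248) + 10026) = 1/(124*249 + 10026) = 1/(30876 + 10026) = 1/40902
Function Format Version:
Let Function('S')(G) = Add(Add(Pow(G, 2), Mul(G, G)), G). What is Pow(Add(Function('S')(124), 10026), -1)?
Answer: Rational(1, 40902) ≈ 2.4449e-5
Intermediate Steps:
Function('S')(G) = Add(G, Mul(2, Pow(G, 2))) (Function('S')(G) = Add(Add(Pow(G, 2), Pow(G, 2)), G) = Add(Mul(2, Pow(G, 2)), G) = Add(G, Mul(2, Pow(G, 2))))
Pow(Add(Function('S')(124), 10026), -1) = Pow(Add(Mul(124, Add(1, Mul(2, 124))), 10026), -1) = Pow(Add(Mul(124, Add(1, 248)), 10026), -1) = Pow(Add(Mul(124, 249), 10026), -1) = Pow(Add(30876, 10026), -1) = Pow(40902, -1) = Rational(1, 40902)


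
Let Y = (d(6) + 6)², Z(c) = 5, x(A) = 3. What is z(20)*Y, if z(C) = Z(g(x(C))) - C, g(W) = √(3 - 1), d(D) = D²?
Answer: -26460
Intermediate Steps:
g(W) = √2
z(C) = 5 - C
Y = 1764 (Y = (6² + 6)² = (36 + 6)² = 42² = 1764)
z(20)*Y = (5 - 1*20)*1764 = (5 - 20)*1764 = -15*1764 = -26460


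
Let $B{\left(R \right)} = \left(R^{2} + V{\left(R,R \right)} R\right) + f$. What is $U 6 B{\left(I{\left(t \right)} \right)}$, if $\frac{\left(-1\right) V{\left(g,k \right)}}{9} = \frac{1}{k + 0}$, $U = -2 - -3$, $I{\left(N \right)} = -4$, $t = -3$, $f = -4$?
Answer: $18$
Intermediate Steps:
$U = 1$ ($U = -2 + 3 = 1$)
$V{\left(g,k \right)} = - \frac{9}{k}$ ($V{\left(g,k \right)} = - \frac{9}{k + 0} = - \frac{9}{k}$)
$B{\left(R \right)} = -13 + R^{2}$ ($B{\left(R \right)} = \left(R^{2} + - \frac{9}{R} R\right) - 4 = \left(R^{2} - 9\right) - 4 = \left(-9 + R^{2}\right) - 4 = -13 + R^{2}$)
$U 6 B{\left(I{\left(t \right)} \right)} = 1 \cdot 6 \left(-13 + \left(-4\right)^{2}\right) = 6 \left(-13 + 16\right) = 6 \cdot 3 = 18$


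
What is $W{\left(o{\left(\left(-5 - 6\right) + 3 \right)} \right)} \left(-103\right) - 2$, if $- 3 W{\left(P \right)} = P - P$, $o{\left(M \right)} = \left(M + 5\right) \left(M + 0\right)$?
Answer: $-2$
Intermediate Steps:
$o{\left(M \right)} = M \left(5 + M\right)$ ($o{\left(M \right)} = \left(5 + M\right) M = M \left(5 + M\right)$)
$W{\left(P \right)} = 0$ ($W{\left(P \right)} = - \frac{P - P}{3} = \left(- \frac{1}{3}\right) 0 = 0$)
$W{\left(o{\left(\left(-5 - 6\right) + 3 \right)} \right)} \left(-103\right) - 2 = 0 \left(-103\right) - 2 = 0 - 2 = -2$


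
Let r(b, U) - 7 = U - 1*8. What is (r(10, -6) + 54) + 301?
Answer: 348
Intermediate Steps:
r(b, U) = -1 + U (r(b, U) = 7 + (U - 1*8) = 7 + (U - 8) = 7 + (-8 + U) = -1 + U)
(r(10, -6) + 54) + 301 = ((-1 - 6) + 54) + 301 = (-7 + 54) + 301 = 47 + 301 = 348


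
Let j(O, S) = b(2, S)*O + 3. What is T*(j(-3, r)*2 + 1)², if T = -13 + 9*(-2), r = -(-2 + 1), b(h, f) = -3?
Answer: -19375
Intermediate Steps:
r = 1 (r = -1*(-1) = 1)
j(O, S) = 3 - 3*O (j(O, S) = -3*O + 3 = 3 - 3*O)
T = -31 (T = -13 - 18 = -31)
T*(j(-3, r)*2 + 1)² = -31*((3 - 3*(-3))*2 + 1)² = -31*((3 + 9)*2 + 1)² = -31*(12*2 + 1)² = -31*(24 + 1)² = -31*25² = -31*625 = -19375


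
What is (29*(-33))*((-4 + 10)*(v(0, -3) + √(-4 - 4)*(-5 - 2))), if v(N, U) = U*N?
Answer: 80388*I*√2 ≈ 1.1369e+5*I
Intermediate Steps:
v(N, U) = N*U
(29*(-33))*((-4 + 10)*(v(0, -3) + √(-4 - 4)*(-5 - 2))) = (29*(-33))*((-4 + 10)*(0*(-3) + √(-4 - 4)*(-5 - 2))) = -5742*(0 + √(-8)*(-7)) = -5742*(0 + (2*I*√2)*(-7)) = -5742*(0 - 14*I*√2) = -5742*(-14*I*√2) = -(-80388)*I*√2 = 80388*I*√2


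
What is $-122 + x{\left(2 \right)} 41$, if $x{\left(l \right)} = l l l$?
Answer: $206$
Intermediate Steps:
$x{\left(l \right)} = l^{3}$ ($x{\left(l \right)} = l^{2} l = l^{3}$)
$-122 + x{\left(2 \right)} 41 = -122 + 2^{3} \cdot 41 = -122 + 8 \cdot 41 = -122 + 328 = 206$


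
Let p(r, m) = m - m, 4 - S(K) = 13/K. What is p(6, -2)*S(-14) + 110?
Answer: 110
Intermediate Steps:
S(K) = 4 - 13/K
p(r, m) = 0
p(6, -2)*S(-14) + 110 = 0*(4 - 13/(-14)) + 110 = 0*(4 - 13*(-1/14)) + 110 = 0*(4 + 13/14) + 110 = 0*(69/14) + 110 = 0 + 110 = 110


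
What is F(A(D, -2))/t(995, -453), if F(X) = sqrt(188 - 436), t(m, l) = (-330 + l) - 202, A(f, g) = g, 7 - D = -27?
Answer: -2*I*sqrt(62)/985 ≈ -0.015988*I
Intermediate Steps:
D = 34 (D = 7 - 1*(-27) = 7 + 27 = 34)
t(m, l) = -532 + l
F(X) = 2*I*sqrt(62) (F(X) = sqrt(-248) = 2*I*sqrt(62))
F(A(D, -2))/t(995, -453) = (2*I*sqrt(62))/(-532 - 453) = (2*I*sqrt(62))/(-985) = (2*I*sqrt(62))*(-1/985) = -2*I*sqrt(62)/985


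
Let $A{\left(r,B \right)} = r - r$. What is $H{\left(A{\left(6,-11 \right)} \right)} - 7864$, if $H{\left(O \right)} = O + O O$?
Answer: $-7864$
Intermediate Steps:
$A{\left(r,B \right)} = 0$
$H{\left(O \right)} = O + O^{2}$
$H{\left(A{\left(6,-11 \right)} \right)} - 7864 = 0 \left(1 + 0\right) - 7864 = 0 \cdot 1 - 7864 = 0 - 7864 = -7864$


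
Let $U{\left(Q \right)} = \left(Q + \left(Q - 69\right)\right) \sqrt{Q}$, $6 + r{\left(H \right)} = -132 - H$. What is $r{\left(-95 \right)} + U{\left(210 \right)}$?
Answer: $-43 + 351 \sqrt{210} \approx 5043.5$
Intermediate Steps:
$r{\left(H \right)} = -138 - H$ ($r{\left(H \right)} = -6 - \left(132 + H\right) = -138 - H$)
$U{\left(Q \right)} = \sqrt{Q} \left(-69 + 2 Q\right)$ ($U{\left(Q \right)} = \left(Q + \left(Q - 69\right)\right) \sqrt{Q} = \left(Q + \left(-69 + Q\right)\right) \sqrt{Q} = \left(-69 + 2 Q\right) \sqrt{Q} = \sqrt{Q} \left(-69 + 2 Q\right)$)
$r{\left(-95 \right)} + U{\left(210 \right)} = \left(-138 - -95\right) + \sqrt{210} \left(-69 + 2 \cdot 210\right) = \left(-138 + 95\right) + \sqrt{210} \left(-69 + 420\right) = -43 + \sqrt{210} \cdot 351 = -43 + 351 \sqrt{210}$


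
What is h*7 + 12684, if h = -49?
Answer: 12341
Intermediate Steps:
h*7 + 12684 = -49*7 + 12684 = -343 + 12684 = 12341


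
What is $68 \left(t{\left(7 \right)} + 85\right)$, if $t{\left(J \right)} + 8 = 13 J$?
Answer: $11424$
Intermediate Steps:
$t{\left(J \right)} = -8 + 13 J$
$68 \left(t{\left(7 \right)} + 85\right) = 68 \left(\left(-8 + 13 \cdot 7\right) + 85\right) = 68 \left(\left(-8 + 91\right) + 85\right) = 68 \left(83 + 85\right) = 68 \cdot 168 = 11424$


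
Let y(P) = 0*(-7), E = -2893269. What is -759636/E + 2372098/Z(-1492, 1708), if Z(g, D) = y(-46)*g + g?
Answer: -1143664038575/719459558 ≈ -1589.6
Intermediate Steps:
y(P) = 0
Z(g, D) = g (Z(g, D) = 0*g + g = 0 + g = g)
-759636/E + 2372098/Z(-1492, 1708) = -759636/(-2893269) + 2372098/(-1492) = -759636*(-1/2893269) + 2372098*(-1/1492) = 253212/964423 - 1186049/746 = -1143664038575/719459558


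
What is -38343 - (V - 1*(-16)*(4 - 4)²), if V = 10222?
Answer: -48565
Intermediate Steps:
-38343 - (V - 1*(-16)*(4 - 4)²) = -38343 - (10222 - 1*(-16)*(4 - 4)²) = -38343 - (10222 - (-16)*0²) = -38343 - (10222 - (-16)*0) = -38343 - (10222 - 1*0) = -38343 - (10222 + 0) = -38343 - 1*10222 = -38343 - 10222 = -48565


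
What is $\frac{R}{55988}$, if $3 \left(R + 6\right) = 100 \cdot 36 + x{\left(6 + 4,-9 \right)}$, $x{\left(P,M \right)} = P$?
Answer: $\frac{898}{41991} \approx 0.021386$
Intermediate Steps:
$R = \frac{3592}{3}$ ($R = -6 + \frac{100 \cdot 36 + \left(6 + 4\right)}{3} = -6 + \frac{3600 + 10}{3} = -6 + \frac{1}{3} \cdot 3610 = -6 + \frac{3610}{3} = \frac{3592}{3} \approx 1197.3$)
$\frac{R}{55988} = \frac{3592}{3 \cdot 55988} = \frac{3592}{3} \cdot \frac{1}{55988} = \frac{898}{41991}$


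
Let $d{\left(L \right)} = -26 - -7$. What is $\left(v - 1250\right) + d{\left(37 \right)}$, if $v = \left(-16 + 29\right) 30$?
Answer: $-879$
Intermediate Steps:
$d{\left(L \right)} = -19$ ($d{\left(L \right)} = -26 + 7 = -19$)
$v = 390$ ($v = 13 \cdot 30 = 390$)
$\left(v - 1250\right) + d{\left(37 \right)} = \left(390 - 1250\right) - 19 = -860 - 19 = -879$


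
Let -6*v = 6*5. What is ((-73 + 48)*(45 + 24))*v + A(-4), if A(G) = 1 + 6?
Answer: 8632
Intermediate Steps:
A(G) = 7
v = -5 ≈ -5.0000
((-73 + 48)*(45 + 24))*v + A(-4) = ((-73 + 48)*(45 + 24))*(-5) + 7 = -25*69*(-5) + 7 = -1725*(-5) + 7 = 8625 + 7 = 8632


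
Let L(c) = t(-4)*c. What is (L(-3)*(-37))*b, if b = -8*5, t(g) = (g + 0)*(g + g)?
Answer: -142080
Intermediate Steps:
t(g) = 2*g² (t(g) = g*(2*g) = 2*g²)
L(c) = 32*c (L(c) = (2*(-4)²)*c = (2*16)*c = 32*c)
b = -40
(L(-3)*(-37))*b = ((32*(-3))*(-37))*(-40) = -96*(-37)*(-40) = 3552*(-40) = -142080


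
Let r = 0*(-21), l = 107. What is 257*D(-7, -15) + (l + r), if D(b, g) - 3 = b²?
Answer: 13471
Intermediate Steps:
D(b, g) = 3 + b²
r = 0
257*D(-7, -15) + (l + r) = 257*(3 + (-7)²) + (107 + 0) = 257*(3 + 49) + 107 = 257*52 + 107 = 13364 + 107 = 13471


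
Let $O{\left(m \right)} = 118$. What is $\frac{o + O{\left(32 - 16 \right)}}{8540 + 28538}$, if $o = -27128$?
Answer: $- \frac{13505}{18539} \approx -0.72846$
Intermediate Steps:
$\frac{o + O{\left(32 - 16 \right)}}{8540 + 28538} = \frac{-27128 + 118}{8540 + 28538} = - \frac{27010}{37078} = \left(-27010\right) \frac{1}{37078} = - \frac{13505}{18539}$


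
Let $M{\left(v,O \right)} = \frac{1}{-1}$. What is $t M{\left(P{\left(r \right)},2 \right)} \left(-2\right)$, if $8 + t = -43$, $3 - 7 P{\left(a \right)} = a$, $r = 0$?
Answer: $-102$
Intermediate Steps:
$P{\left(a \right)} = \frac{3}{7} - \frac{a}{7}$
$M{\left(v,O \right)} = -1$
$t = -51$ ($t = -8 - 43 = -51$)
$t M{\left(P{\left(r \right)},2 \right)} \left(-2\right) = \left(-51\right) \left(-1\right) \left(-2\right) = 51 \left(-2\right) = -102$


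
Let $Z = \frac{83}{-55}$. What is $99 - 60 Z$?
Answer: $\frac{2085}{11} \approx 189.55$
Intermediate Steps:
$Z = - \frac{83}{55}$ ($Z = 83 \left(- \frac{1}{55}\right) = - \frac{83}{55} \approx -1.5091$)
$99 - 60 Z = 99 - - \frac{996}{11} = 99 + \frac{996}{11} = \frac{2085}{11}$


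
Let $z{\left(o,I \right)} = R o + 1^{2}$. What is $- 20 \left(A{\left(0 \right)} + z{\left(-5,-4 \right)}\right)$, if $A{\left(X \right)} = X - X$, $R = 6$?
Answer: $580$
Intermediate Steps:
$z{\left(o,I \right)} = 1 + 6 o$ ($z{\left(o,I \right)} = 6 o + 1^{2} = 6 o + 1 = 1 + 6 o$)
$A{\left(X \right)} = 0$
$- 20 \left(A{\left(0 \right)} + z{\left(-5,-4 \right)}\right) = - 20 \left(0 + \left(1 + 6 \left(-5\right)\right)\right) = - 20 \left(0 + \left(1 - 30\right)\right) = - 20 \left(0 - 29\right) = \left(-20\right) \left(-29\right) = 580$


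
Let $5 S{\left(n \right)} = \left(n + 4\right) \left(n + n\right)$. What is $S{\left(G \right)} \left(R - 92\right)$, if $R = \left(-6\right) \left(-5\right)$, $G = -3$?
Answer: $\frac{372}{5} \approx 74.4$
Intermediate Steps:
$S{\left(n \right)} = \frac{2 n \left(4 + n\right)}{5}$ ($S{\left(n \right)} = \frac{\left(n + 4\right) \left(n + n\right)}{5} = \frac{\left(4 + n\right) 2 n}{5} = \frac{2 n \left(4 + n\right)}{5}$)
$R = 30$
$S{\left(G \right)} \left(R - 92\right) = \frac{2}{5} \left(-3\right) \left(4 - 3\right) \left(30 - 92\right) = \frac{2}{5} \left(-3\right) 1 \left(-62\right) = \left(- \frac{6}{5}\right) \left(-62\right) = \frac{372}{5}$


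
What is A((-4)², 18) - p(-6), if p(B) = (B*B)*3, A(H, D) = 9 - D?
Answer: -117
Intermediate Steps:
p(B) = 3*B² (p(B) = B²*3 = 3*B²)
A((-4)², 18) - p(-6) = (9 - 1*18) - 3*(-6)² = (9 - 18) - 3*36 = -9 - 1*108 = -9 - 108 = -117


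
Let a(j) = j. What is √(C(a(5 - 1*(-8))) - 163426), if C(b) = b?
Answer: 3*I*√18157 ≈ 404.24*I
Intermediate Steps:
√(C(a(5 - 1*(-8))) - 163426) = √((5 - 1*(-8)) - 163426) = √((5 + 8) - 163426) = √(13 - 163426) = √(-163413) = 3*I*√18157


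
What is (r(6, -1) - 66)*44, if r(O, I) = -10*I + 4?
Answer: -2288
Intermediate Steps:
r(O, I) = 4 - 10*I
(r(6, -1) - 66)*44 = ((4 - 10*(-1)) - 66)*44 = ((4 + 10) - 66)*44 = (14 - 66)*44 = -52*44 = -2288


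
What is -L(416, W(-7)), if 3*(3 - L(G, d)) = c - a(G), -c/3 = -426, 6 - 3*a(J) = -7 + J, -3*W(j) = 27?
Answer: 4210/9 ≈ 467.78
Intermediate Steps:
W(j) = -9 (W(j) = -1/3*27 = -9)
a(J) = 13/3 - J/3 (a(J) = 2 - (-7 + J)/3 = 2 + (7/3 - J/3) = 13/3 - J/3)
c = 1278 (c = -3*(-426) = 1278)
L(G, d) = -3794/9 - G/9 (L(G, d) = 3 - (1278 - (13/3 - G/3))/3 = 3 - (1278 + (-13/3 + G/3))/3 = 3 - (3821/3 + G/3)/3 = 3 + (-3821/9 - G/9) = -3794/9 - G/9)
-L(416, W(-7)) = -(-3794/9 - 1/9*416) = -(-3794/9 - 416/9) = -1*(-4210/9) = 4210/9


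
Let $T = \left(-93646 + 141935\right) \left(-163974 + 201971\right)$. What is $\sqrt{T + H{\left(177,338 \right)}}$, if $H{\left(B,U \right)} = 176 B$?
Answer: $\sqrt{1834868285} \approx 42835.0$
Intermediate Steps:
$T = 1834837133$ ($T = 48289 \cdot 37997 = 1834837133$)
$\sqrt{T + H{\left(177,338 \right)}} = \sqrt{1834837133 + 176 \cdot 177} = \sqrt{1834837133 + 31152} = \sqrt{1834868285}$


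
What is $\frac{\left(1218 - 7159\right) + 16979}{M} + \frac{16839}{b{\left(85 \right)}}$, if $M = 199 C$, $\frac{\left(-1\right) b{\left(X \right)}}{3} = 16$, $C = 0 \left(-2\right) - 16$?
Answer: $- \frac{1128025}{3184} \approx -354.28$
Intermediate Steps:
$C = -16$ ($C = 0 - 16 = -16$)
$b{\left(X \right)} = -48$ ($b{\left(X \right)} = \left(-3\right) 16 = -48$)
$M = -3184$ ($M = 199 \left(-16\right) = -3184$)
$\frac{\left(1218 - 7159\right) + 16979}{M} + \frac{16839}{b{\left(85 \right)}} = \frac{\left(1218 - 7159\right) + 16979}{-3184} + \frac{16839}{-48} = \left(-5941 + 16979\right) \left(- \frac{1}{3184}\right) + 16839 \left(- \frac{1}{48}\right) = 11038 \left(- \frac{1}{3184}\right) - \frac{5613}{16} = - \frac{5519}{1592} - \frac{5613}{16} = - \frac{1128025}{3184}$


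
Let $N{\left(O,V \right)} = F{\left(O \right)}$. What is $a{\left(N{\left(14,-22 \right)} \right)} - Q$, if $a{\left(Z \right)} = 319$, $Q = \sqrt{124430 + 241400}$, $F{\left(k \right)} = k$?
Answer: $319 - \sqrt{365830} \approx -285.84$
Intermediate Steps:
$N{\left(O,V \right)} = O$
$Q = \sqrt{365830} \approx 604.84$
$a{\left(N{\left(14,-22 \right)} \right)} - Q = 319 - \sqrt{365830}$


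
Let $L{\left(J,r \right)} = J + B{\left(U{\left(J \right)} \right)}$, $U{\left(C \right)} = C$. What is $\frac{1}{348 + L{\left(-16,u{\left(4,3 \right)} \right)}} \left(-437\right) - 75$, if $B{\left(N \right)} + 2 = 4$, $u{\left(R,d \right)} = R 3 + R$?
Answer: $- \frac{25487}{334} \approx -76.308$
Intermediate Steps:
$u{\left(R,d \right)} = 4 R$ ($u{\left(R,d \right)} = 3 R + R = 4 R$)
$B{\left(N \right)} = 2$ ($B{\left(N \right)} = -2 + 4 = 2$)
$L{\left(J,r \right)} = 2 + J$ ($L{\left(J,r \right)} = J + 2 = 2 + J$)
$\frac{1}{348 + L{\left(-16,u{\left(4,3 \right)} \right)}} \left(-437\right) - 75 = \frac{1}{348 + \left(2 - 16\right)} \left(-437\right) - 75 = \frac{1}{348 - 14} \left(-437\right) - 75 = \frac{1}{334} \left(-437\right) - 75 = - \frac{437}{334} - 75 = - \frac{25487}{334}$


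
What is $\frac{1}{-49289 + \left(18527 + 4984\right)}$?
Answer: $- \frac{1}{25778} \approx -3.8793 \cdot 10^{-5}$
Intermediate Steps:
$\frac{1}{-49289 + \left(18527 + 4984\right)} = \frac{1}{-49289 + 23511} = \frac{1}{-25778} = - \frac{1}{25778}$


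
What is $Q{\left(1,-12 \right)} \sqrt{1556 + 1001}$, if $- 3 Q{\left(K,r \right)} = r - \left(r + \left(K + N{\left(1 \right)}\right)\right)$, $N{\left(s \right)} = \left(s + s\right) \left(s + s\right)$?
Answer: $\frac{5 \sqrt{2557}}{3} \approx 84.278$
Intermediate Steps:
$N{\left(s \right)} = 4 s^{2}$ ($N{\left(s \right)} = 2 s 2 s = 4 s^{2}$)
$Q{\left(K,r \right)} = \frac{4}{3} + \frac{K}{3}$ ($Q{\left(K,r \right)} = - \frac{r - \left(r + \left(K + 4 \cdot 1^{2}\right)\right)}{3} = - \frac{r - \left(r + \left(K + 4 \cdot 1\right)\right)}{3} = - \frac{r - \left(r + \left(K + 4\right)\right)}{3} = - \frac{r - \left(r + \left(4 + K\right)\right)}{3} = - \frac{r - \left(4 + K + r\right)}{3} = - \frac{-4 - K}{3} = \frac{4}{3} + \frac{K}{3}$)
$Q{\left(1,-12 \right)} \sqrt{1556 + 1001} = \left(\frac{4}{3} + \frac{1}{3} \cdot 1\right) \sqrt{1556 + 1001} = \left(\frac{4}{3} + \frac{1}{3}\right) \sqrt{2557} = \frac{5 \sqrt{2557}}{3}$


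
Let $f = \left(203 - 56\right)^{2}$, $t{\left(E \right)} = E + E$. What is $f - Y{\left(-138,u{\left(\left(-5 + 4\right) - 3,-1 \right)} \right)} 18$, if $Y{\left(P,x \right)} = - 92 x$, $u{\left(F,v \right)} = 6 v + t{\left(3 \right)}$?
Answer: $21609$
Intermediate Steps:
$t{\left(E \right)} = 2 E$
$u{\left(F,v \right)} = 6 + 6 v$ ($u{\left(F,v \right)} = 6 v + 2 \cdot 3 = 6 v + 6 = 6 + 6 v$)
$f = 21609$ ($f = 147^{2} = 21609$)
$f - Y{\left(-138,u{\left(\left(-5 + 4\right) - 3,-1 \right)} \right)} 18 = 21609 - - 92 \left(6 + 6 \left(-1\right)\right) 18 = 21609 - - 92 \left(6 - 6\right) 18 = 21609 - \left(-92\right) 0 \cdot 18 = 21609 - 0 \cdot 18 = 21609 - 0 = 21609 + 0 = 21609$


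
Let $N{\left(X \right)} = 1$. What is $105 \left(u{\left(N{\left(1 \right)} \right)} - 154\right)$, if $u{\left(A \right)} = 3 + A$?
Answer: $-15750$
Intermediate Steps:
$105 \left(u{\left(N{\left(1 \right)} \right)} - 154\right) = 105 \left(\left(3 + 1\right) - 154\right) = 105 \left(4 - 154\right) = 105 \left(-150\right) = -15750$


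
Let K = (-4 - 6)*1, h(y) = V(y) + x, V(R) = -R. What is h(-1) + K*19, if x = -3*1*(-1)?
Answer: -186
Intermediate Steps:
x = 3 (x = -3*(-1) = 3)
h(y) = 3 - y (h(y) = -y + 3 = 3 - y)
K = -10 (K = -10*1 = -10)
h(-1) + K*19 = (3 - 1*(-1)) - 10*19 = (3 + 1) - 190 = 4 - 190 = -186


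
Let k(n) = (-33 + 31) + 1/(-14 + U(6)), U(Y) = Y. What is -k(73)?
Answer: 17/8 ≈ 2.1250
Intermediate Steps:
k(n) = -17/8 (k(n) = (-33 + 31) + 1/(-14 + 6) = -2 + 1/(-8) = -2 - 1/8 = -17/8)
-k(73) = -1*(-17/8) = 17/8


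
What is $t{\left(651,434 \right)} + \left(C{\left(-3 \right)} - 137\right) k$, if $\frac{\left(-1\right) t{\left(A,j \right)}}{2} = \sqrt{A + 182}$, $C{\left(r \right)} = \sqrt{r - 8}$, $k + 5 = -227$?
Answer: $31784 - 14 \sqrt{17} - 232 i \sqrt{11} \approx 31726.0 - 769.46 i$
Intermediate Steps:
$k = -232$ ($k = -5 - 227 = -232$)
$C{\left(r \right)} = \sqrt{-8 + r}$
$t{\left(A,j \right)} = - 2 \sqrt{182 + A}$ ($t{\left(A,j \right)} = - 2 \sqrt{A + 182} = - 2 \sqrt{182 + A}$)
$t{\left(651,434 \right)} + \left(C{\left(-3 \right)} - 137\right) k = - 2 \sqrt{182 + 651} + \left(\sqrt{-8 - 3} - 137\right) \left(-232\right) = - 2 \sqrt{833} + \left(\sqrt{-11} - 137\right) \left(-232\right) = - 2 \cdot 7 \sqrt{17} + \left(i \sqrt{11} - 137\right) \left(-232\right) = - 14 \sqrt{17} + \left(-137 + i \sqrt{11}\right) \left(-232\right) = - 14 \sqrt{17} + \left(31784 - 232 i \sqrt{11}\right) = 31784 - 14 \sqrt{17} - 232 i \sqrt{11}$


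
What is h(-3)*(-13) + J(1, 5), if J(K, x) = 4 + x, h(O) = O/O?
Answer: -4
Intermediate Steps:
h(O) = 1
h(-3)*(-13) + J(1, 5) = 1*(-13) + (4 + 5) = -13 + 9 = -4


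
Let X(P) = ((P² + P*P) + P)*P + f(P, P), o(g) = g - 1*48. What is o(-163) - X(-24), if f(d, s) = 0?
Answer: 26861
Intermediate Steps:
o(g) = -48 + g (o(g) = g - 48 = -48 + g)
X(P) = P*(P + 2*P²) (X(P) = ((P² + P*P) + P)*P + 0 = ((P² + P²) + P)*P + 0 = (2*P² + P)*P + 0 = (P + 2*P²)*P + 0 = P*(P + 2*P²) + 0 = P*(P + 2*P²))
o(-163) - X(-24) = (-48 - 163) - (-24)²*(1 + 2*(-24)) = -211 - 576*(1 - 48) = -211 - 576*(-47) = -211 - 1*(-27072) = -211 + 27072 = 26861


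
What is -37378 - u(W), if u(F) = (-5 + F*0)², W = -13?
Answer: -37403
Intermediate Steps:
u(F) = 25 (u(F) = (-5 + 0)² = (-5)² = 25)
-37378 - u(W) = -37378 - 1*25 = -37378 - 25 = -37403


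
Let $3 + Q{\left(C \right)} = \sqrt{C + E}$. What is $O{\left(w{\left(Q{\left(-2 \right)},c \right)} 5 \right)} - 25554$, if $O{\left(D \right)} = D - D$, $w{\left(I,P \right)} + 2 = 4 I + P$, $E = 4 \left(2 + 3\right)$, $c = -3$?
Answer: $-25554$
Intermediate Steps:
$E = 20$ ($E = 4 \cdot 5 = 20$)
$Q{\left(C \right)} = -3 + \sqrt{20 + C}$ ($Q{\left(C \right)} = -3 + \sqrt{C + 20} = -3 + \sqrt{20 + C}$)
$w{\left(I,P \right)} = -2 + P + 4 I$ ($w{\left(I,P \right)} = -2 + \left(4 I + P\right) = -2 + \left(P + 4 I\right) = -2 + P + 4 I$)
$O{\left(D \right)} = 0$
$O{\left(w{\left(Q{\left(-2 \right)},c \right)} 5 \right)} - 25554 = 0 - 25554 = -25554$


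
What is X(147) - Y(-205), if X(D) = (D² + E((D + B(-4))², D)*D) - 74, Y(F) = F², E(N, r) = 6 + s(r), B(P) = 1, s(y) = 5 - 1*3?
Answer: -19314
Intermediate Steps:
s(y) = 2 (s(y) = 5 - 3 = 2)
E(N, r) = 8 (E(N, r) = 6 + 2 = 8)
X(D) = -74 + D² + 8*D (X(D) = (D² + 8*D) - 74 = -74 + D² + 8*D)
X(147) - Y(-205) = (-74 + 147² + 8*147) - 1*(-205)² = (-74 + 21609 + 1176) - 1*42025 = 22711 - 42025 = -19314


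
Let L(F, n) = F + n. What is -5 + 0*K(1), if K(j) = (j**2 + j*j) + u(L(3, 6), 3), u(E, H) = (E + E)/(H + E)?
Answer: -5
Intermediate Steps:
u(E, H) = 2*E/(E + H) (u(E, H) = (2*E)/(E + H) = 2*E/(E + H))
K(j) = 3/2 + 2*j**2 (K(j) = (j**2 + j*j) + 2*(3 + 6)/((3 + 6) + 3) = (j**2 + j**2) + 2*9/(9 + 3) = 2*j**2 + 2*9/12 = 2*j**2 + 2*9*(1/12) = 2*j**2 + 3/2 = 3/2 + 2*j**2)
-5 + 0*K(1) = -5 + 0*(3/2 + 2*1**2) = -5 + 0*(3/2 + 2*1) = -5 + 0*(3/2 + 2) = -5 + 0*(7/2) = -5 + 0 = -5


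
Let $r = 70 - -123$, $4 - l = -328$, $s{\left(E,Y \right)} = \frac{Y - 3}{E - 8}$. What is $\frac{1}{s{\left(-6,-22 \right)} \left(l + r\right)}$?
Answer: $\frac{2}{1875} \approx 0.0010667$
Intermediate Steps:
$s{\left(E,Y \right)} = \frac{-3 + Y}{-8 + E}$
$l = 332$ ($l = 4 - -328 = 4 + 328 = 332$)
$r = 193$ ($r = 70 + 123 = 193$)
$\frac{1}{s{\left(-6,-22 \right)} \left(l + r\right)} = \frac{1}{\frac{-3 - 22}{-8 - 6} \left(332 + 193\right)} = \frac{1}{\frac{1}{-14} \left(-25\right) 525} = \frac{1}{\left(- \frac{1}{14}\right) \left(-25\right) 525} = \frac{1}{\frac{25}{14} \cdot 525} = \frac{1}{\frac{1875}{2}} = \frac{2}{1875}$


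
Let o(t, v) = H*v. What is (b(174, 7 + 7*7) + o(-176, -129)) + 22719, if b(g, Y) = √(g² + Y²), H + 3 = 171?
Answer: 1047 + 2*√8353 ≈ 1229.8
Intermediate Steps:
H = 168 (H = -3 + 171 = 168)
b(g, Y) = √(Y² + g²)
o(t, v) = 168*v
(b(174, 7 + 7*7) + o(-176, -129)) + 22719 = (√((7 + 7*7)² + 174²) + 168*(-129)) + 22719 = (√((7 + 49)² + 30276) - 21672) + 22719 = (√(56² + 30276) - 21672) + 22719 = (√(3136 + 30276) - 21672) + 22719 = (√33412 - 21672) + 22719 = (2*√8353 - 21672) + 22719 = (-21672 + 2*√8353) + 22719 = 1047 + 2*√8353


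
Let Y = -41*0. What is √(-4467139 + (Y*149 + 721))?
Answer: I*√4466418 ≈ 2113.4*I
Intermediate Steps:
Y = 0
√(-4467139 + (Y*149 + 721)) = √(-4467139 + (0*149 + 721)) = √(-4467139 + (0 + 721)) = √(-4467139 + 721) = √(-4466418) = I*√4466418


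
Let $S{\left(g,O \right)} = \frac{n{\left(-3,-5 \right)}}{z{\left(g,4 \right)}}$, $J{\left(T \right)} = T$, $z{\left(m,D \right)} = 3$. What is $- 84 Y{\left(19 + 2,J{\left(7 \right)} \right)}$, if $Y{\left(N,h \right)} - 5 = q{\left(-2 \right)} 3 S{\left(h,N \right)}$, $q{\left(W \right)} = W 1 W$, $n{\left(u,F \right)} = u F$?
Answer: $-5460$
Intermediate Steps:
$n{\left(u,F \right)} = F u$
$q{\left(W \right)} = W^{2}$ ($q{\left(W \right)} = W W = W^{2}$)
$S{\left(g,O \right)} = 5$ ($S{\left(g,O \right)} = \frac{\left(-5\right) \left(-3\right)}{3} = 15 \cdot \frac{1}{3} = 5$)
$Y{\left(N,h \right)} = 65$ ($Y{\left(N,h \right)} = 5 + \left(-2\right)^{2} \cdot 3 \cdot 5 = 5 + 4 \cdot 3 \cdot 5 = 5 + 12 \cdot 5 = 5 + 60 = 65$)
$- 84 Y{\left(19 + 2,J{\left(7 \right)} \right)} = \left(-84\right) 65 = -5460$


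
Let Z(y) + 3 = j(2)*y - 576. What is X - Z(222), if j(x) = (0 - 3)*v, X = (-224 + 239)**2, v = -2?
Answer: -528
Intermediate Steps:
X = 225 (X = 15**2 = 225)
j(x) = 6 (j(x) = (0 - 3)*(-2) = -3*(-2) = 6)
Z(y) = -579 + 6*y (Z(y) = -3 + (6*y - 576) = -3 + (-576 + 6*y) = -579 + 6*y)
X - Z(222) = 225 - (-579 + 6*222) = 225 - (-579 + 1332) = 225 - 1*753 = 225 - 753 = -528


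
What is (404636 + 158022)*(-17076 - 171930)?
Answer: -106345737948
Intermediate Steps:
(404636 + 158022)*(-17076 - 171930) = 562658*(-189006) = -106345737948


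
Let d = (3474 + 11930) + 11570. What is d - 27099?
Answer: -125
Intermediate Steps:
d = 26974 (d = 15404 + 11570 = 26974)
d - 27099 = 26974 - 27099 = -125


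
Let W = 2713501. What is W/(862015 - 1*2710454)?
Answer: -2713501/1848439 ≈ -1.4680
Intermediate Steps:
W/(862015 - 1*2710454) = 2713501/(862015 - 1*2710454) = 2713501/(862015 - 2710454) = 2713501/(-1848439) = 2713501*(-1/1848439) = -2713501/1848439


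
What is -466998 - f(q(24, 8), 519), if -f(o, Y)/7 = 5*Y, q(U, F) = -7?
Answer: -448833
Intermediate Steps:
f(o, Y) = -35*Y
-466998 - f(q(24, 8), 519) = -466998 - (-35)*519 = -466998 - 1*(-18165) = -466998 + 18165 = -448833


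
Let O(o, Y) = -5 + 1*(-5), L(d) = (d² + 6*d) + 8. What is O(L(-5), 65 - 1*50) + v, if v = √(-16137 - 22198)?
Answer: -10 + I*√38335 ≈ -10.0 + 195.79*I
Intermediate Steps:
L(d) = 8 + d² + 6*d
O(o, Y) = -10 (O(o, Y) = -5 - 5 = -10)
v = I*√38335 (v = √(-38335) = I*√38335 ≈ 195.79*I)
O(L(-5), 65 - 1*50) + v = -10 + I*√38335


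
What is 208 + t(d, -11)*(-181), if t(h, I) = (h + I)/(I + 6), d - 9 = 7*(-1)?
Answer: -589/5 ≈ -117.80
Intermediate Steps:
d = 2 (d = 9 + 7*(-1) = 9 - 7 = 2)
t(h, I) = (I + h)/(6 + I)
208 + t(d, -11)*(-181) = 208 + ((-11 + 2)/(6 - 11))*(-181) = 208 + (-9/(-5))*(-181) = 208 - 1/5*(-9)*(-181) = 208 + (9/5)*(-181) = 208 - 1629/5 = -589/5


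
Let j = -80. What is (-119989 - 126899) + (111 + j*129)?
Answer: -257097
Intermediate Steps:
(-119989 - 126899) + (111 + j*129) = (-119989 - 126899) + (111 - 80*129) = -246888 + (111 - 10320) = -246888 - 10209 = -257097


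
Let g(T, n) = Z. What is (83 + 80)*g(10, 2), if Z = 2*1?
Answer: 326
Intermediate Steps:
Z = 2
g(T, n) = 2
(83 + 80)*g(10, 2) = (83 + 80)*2 = 163*2 = 326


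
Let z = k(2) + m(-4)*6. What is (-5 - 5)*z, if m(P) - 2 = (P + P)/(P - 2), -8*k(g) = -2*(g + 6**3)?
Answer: -745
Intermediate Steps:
k(g) = 54 + g/4 (k(g) = -(-1)*(g + 6**3)/4 = -(-1)*(g + 216)/4 = -(-1)*(216 + g)/4 = -(-432 - 2*g)/8 = 54 + g/4)
m(P) = 2 + 2*P/(-2 + P) (m(P) = 2 + (P + P)/(P - 2) = 2 + (2*P)/(-2 + P) = 2 + 2*P/(-2 + P))
z = 149/2 (z = (54 + (1/4)*2) + (4*(-1 - 4)/(-2 - 4))*6 = (54 + 1/2) + (4*(-5)/(-6))*6 = 109/2 + (4*(-1/6)*(-5))*6 = 109/2 + (10/3)*6 = 109/2 + 20 = 149/2 ≈ 74.500)
(-5 - 5)*z = (-5 - 5)*(149/2) = -10*149/2 = -745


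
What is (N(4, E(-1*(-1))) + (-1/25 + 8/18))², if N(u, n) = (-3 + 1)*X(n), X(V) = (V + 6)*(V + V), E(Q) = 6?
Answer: 4187254681/50625 ≈ 82711.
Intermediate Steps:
X(V) = 2*V*(6 + V) (X(V) = (6 + V)*(2*V) = 2*V*(6 + V))
N(u, n) = -4*n*(6 + n) (N(u, n) = (-3 + 1)*(2*n*(6 + n)) = -4*n*(6 + n))
(N(4, E(-1*(-1))) + (-1/25 + 8/18))² = (-4*6*(6 + 6) + (-1/25 + 8/18))² = (-4*6*12 + (-1*1/25 + 8*(1/18)))² = (-288 + (-1/25 + 4/9))² = (-288 + 91/225)² = (-64709/225)² = 4187254681/50625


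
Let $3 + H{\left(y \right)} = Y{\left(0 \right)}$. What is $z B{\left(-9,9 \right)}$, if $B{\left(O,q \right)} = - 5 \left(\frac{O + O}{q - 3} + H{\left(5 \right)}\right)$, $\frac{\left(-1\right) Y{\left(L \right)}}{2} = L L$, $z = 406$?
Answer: $12180$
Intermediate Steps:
$Y{\left(L \right)} = - 2 L^{2}$ ($Y{\left(L \right)} = - 2 L L = - 2 L^{2}$)
$H{\left(y \right)} = -3$ ($H{\left(y \right)} = -3 - 2 \cdot 0^{2} = -3 - 0 = -3 + 0 = -3$)
$B{\left(O,q \right)} = 15 - \frac{10 O}{-3 + q}$ ($B{\left(O,q \right)} = - 5 \left(\frac{O + O}{q - 3} - 3\right) = - 5 \left(\frac{2 O}{-3 + q} - 3\right) = - 5 \left(-3 + \frac{2 O}{-3 + q}\right) = 15 - \frac{10 O}{-3 + q}$)
$z B{\left(-9,9 \right)} = 406 \frac{5 \left(-9 - -18 + 3 \cdot 9\right)}{-3 + 9} = 406 \frac{5 \left(-9 + 18 + 27\right)}{6} = 406 \cdot 5 \cdot \frac{1}{6} \cdot 36 = 406 \cdot 30 = 12180$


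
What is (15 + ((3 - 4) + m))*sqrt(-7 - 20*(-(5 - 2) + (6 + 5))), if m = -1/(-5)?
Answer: 71*I*sqrt(167)/5 ≈ 183.5*I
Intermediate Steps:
m = 1/5 (m = -1*(-1/5) = 1/5 ≈ 0.20000)
(15 + ((3 - 4) + m))*sqrt(-7 - 20*(-(5 - 2) + (6 + 5))) = (15 + ((3 - 4) + 1/5))*sqrt(-7 - 20*(-(5 - 2) + (6 + 5))) = (15 + (-1 + 1/5))*sqrt(-7 - 20*(-1*3 + 11)) = (15 - 4/5)*sqrt(-7 - 20*(-3 + 11)) = 71*sqrt(-7 - 20*8)/5 = 71*sqrt(-7 - 4*40)/5 = 71*sqrt(-7 - 160)/5 = 71*sqrt(-167)/5 = 71*(I*sqrt(167))/5 = 71*I*sqrt(167)/5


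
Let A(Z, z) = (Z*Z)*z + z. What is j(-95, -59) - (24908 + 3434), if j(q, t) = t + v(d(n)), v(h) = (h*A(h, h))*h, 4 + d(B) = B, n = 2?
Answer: -28441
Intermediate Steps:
A(Z, z) = z + z*Z**2 (A(Z, z) = Z**2*z + z = z*Z**2 + z = z + z*Z**2)
d(B) = -4 + B
v(h) = h**3*(1 + h**2) (v(h) = (h*(h*(1 + h**2)))*h = (h**2*(1 + h**2))*h = h**3*(1 + h**2))
j(q, t) = -40 + t (j(q, t) = t + ((-4 + 2)**3 + (-4 + 2)**5) = t + ((-2)**3 + (-2)**5) = t + (-8 - 32) = t - 40 = -40 + t)
j(-95, -59) - (24908 + 3434) = (-40 - 59) - (24908 + 3434) = -99 - 1*28342 = -99 - 28342 = -28441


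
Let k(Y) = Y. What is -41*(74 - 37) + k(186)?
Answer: -1331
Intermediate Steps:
-41*(74 - 37) + k(186) = -41*(74 - 37) + 186 = -41*37 + 186 = -1517 + 186 = -1331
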